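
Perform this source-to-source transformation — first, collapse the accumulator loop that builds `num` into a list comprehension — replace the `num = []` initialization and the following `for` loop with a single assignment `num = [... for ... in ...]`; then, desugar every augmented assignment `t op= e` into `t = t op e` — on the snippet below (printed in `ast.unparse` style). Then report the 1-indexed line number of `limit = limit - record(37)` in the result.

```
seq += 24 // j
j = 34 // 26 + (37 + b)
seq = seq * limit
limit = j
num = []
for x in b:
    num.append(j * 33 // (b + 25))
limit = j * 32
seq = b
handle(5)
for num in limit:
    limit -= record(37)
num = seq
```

Transformed code:
seq = seq + 24 // j
j = 34 // 26 + (37 + b)
seq = seq * limit
limit = j
num = [j * 33 // (b + 25) for x in b]
limit = j * 32
seq = b
handle(5)
for num in limit:
    limit = limit - record(37)
num = seq

10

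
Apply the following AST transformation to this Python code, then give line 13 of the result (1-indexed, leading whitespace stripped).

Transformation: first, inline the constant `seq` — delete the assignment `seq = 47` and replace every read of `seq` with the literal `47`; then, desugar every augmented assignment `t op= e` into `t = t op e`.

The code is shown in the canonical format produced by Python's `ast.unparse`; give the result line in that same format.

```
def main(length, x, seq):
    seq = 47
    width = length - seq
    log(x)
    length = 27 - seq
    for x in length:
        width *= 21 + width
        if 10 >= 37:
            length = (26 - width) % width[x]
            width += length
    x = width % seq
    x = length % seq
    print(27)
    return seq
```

Transformed code:
def main(length, x, seq):
    width = length - 47
    log(x)
    length = 27 - 47
    for x in length:
        width = width * (21 + width)
        if 10 >= 37:
            length = (26 - width) % width[x]
            width = width + length
    x = width % 47
    x = length % 47
    print(27)
    return 47

return 47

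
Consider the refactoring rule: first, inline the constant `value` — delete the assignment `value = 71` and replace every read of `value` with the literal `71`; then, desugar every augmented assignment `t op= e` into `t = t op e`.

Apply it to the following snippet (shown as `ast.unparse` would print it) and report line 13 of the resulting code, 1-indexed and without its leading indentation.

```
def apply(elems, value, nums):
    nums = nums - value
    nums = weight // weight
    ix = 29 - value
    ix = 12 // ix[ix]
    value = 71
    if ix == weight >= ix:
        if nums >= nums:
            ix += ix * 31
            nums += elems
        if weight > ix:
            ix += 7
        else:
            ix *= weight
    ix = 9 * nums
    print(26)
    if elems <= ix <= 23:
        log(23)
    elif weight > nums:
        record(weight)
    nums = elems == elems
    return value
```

Transformed code:
def apply(elems, value, nums):
    nums = nums - 71
    nums = weight // weight
    ix = 29 - 71
    ix = 12 // ix[ix]
    if ix == weight >= ix:
        if nums >= nums:
            ix = ix + ix * 31
            nums = nums + elems
        if weight > ix:
            ix = ix + 7
        else:
            ix = ix * weight
    ix = 9 * nums
    print(26)
    if elems <= ix <= 23:
        log(23)
    elif weight > nums:
        record(weight)
    nums = elems == elems
    return 71

ix = ix * weight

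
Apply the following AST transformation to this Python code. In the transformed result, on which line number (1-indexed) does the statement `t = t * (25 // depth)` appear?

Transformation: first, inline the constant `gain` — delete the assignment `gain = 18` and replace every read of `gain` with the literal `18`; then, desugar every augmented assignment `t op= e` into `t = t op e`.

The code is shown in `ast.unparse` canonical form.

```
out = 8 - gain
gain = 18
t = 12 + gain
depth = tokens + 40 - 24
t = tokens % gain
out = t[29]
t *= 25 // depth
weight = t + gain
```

Transformed code:
out = 8 - 18
t = 12 + 18
depth = tokens + 40 - 24
t = tokens % 18
out = t[29]
t = t * (25 // depth)
weight = t + 18

6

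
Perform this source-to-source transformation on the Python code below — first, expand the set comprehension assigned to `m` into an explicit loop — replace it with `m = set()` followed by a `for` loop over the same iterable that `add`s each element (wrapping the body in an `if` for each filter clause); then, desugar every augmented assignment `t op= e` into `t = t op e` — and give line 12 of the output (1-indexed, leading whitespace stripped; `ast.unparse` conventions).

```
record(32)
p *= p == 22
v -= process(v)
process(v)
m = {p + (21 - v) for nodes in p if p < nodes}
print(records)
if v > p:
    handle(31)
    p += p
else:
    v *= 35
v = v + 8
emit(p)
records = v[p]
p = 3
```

p = p + p

Transformed code:
record(32)
p = p * (p == 22)
v = v - process(v)
process(v)
m = set()
for nodes in p:
    if p < nodes:
        m.add(p + (21 - v))
print(records)
if v > p:
    handle(31)
    p = p + p
else:
    v = v * 35
v = v + 8
emit(p)
records = v[p]
p = 3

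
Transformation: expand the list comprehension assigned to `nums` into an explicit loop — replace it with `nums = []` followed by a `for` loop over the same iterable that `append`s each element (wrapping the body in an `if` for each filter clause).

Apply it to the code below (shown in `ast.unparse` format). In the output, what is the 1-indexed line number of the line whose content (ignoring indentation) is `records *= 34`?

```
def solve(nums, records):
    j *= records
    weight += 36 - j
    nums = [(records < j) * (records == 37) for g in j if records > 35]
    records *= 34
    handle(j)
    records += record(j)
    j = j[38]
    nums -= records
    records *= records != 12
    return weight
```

8

Transformed code:
def solve(nums, records):
    j *= records
    weight += 36 - j
    nums = []
    for g in j:
        if records > 35:
            nums.append((records < j) * (records == 37))
    records *= 34
    handle(j)
    records += record(j)
    j = j[38]
    nums -= records
    records *= records != 12
    return weight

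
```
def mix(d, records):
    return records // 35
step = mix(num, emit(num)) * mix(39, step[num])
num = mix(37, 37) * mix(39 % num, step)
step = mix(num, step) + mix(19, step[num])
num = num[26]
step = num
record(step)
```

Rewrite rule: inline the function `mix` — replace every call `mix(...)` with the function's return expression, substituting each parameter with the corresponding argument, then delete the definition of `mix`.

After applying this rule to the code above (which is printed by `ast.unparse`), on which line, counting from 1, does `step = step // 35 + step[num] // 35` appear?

3

Transformed code:
step = emit(num) // 35 * (step[num] // 35)
num = 37 // 35 * (step // 35)
step = step // 35 + step[num] // 35
num = num[26]
step = num
record(step)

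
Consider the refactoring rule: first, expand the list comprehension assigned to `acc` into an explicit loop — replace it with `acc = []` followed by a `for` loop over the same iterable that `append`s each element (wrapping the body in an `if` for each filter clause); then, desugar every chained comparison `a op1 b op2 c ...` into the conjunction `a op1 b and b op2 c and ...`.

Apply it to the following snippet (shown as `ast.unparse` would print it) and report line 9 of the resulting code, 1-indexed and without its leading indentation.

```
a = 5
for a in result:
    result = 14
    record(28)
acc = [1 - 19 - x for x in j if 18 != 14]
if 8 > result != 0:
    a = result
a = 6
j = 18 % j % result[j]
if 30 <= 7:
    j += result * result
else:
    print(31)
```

if 8 > result and result != 0:

Transformed code:
a = 5
for a in result:
    result = 14
    record(28)
acc = []
for x in j:
    if 18 != 14:
        acc.append(1 - 19 - x)
if 8 > result and result != 0:
    a = result
a = 6
j = 18 % j % result[j]
if 30 <= 7:
    j += result * result
else:
    print(31)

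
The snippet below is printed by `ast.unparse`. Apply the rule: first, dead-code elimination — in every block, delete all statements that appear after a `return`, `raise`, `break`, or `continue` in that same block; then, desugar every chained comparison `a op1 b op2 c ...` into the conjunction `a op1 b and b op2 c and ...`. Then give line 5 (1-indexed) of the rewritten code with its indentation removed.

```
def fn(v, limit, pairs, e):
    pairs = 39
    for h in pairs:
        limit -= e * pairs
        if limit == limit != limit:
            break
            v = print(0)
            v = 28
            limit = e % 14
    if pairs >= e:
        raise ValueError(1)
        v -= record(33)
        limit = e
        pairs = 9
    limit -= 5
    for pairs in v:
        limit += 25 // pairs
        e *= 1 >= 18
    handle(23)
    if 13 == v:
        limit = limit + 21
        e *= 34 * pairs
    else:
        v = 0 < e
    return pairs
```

if limit == limit and limit != limit:

Transformed code:
def fn(v, limit, pairs, e):
    pairs = 39
    for h in pairs:
        limit -= e * pairs
        if limit == limit and limit != limit:
            break
    if pairs >= e:
        raise ValueError(1)
    limit -= 5
    for pairs in v:
        limit += 25 // pairs
        e *= 1 >= 18
    handle(23)
    if 13 == v:
        limit = limit + 21
        e *= 34 * pairs
    else:
        v = 0 < e
    return pairs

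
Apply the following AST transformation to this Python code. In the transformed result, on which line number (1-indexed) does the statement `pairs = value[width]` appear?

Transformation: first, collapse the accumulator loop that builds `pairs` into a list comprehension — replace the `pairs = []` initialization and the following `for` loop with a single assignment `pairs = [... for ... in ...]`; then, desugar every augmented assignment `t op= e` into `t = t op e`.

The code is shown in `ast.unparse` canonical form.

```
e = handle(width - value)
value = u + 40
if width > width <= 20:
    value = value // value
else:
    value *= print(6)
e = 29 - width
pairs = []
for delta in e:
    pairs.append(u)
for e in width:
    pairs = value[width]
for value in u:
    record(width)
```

10

Transformed code:
e = handle(width - value)
value = u + 40
if width > width <= 20:
    value = value // value
else:
    value = value * print(6)
e = 29 - width
pairs = [u for delta in e]
for e in width:
    pairs = value[width]
for value in u:
    record(width)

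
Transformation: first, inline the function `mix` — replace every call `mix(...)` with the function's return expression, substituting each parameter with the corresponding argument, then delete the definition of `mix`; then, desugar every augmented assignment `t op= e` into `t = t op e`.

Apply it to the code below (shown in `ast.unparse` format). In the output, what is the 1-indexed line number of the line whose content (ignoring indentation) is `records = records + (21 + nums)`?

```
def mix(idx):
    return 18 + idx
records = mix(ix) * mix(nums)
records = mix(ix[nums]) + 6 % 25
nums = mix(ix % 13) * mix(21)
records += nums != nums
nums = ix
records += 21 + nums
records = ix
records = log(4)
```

6

Transformed code:
records = (18 + ix) * (18 + nums)
records = 18 + ix[nums] + 6 % 25
nums = (18 + ix % 13) * (18 + 21)
records = records + (nums != nums)
nums = ix
records = records + (21 + nums)
records = ix
records = log(4)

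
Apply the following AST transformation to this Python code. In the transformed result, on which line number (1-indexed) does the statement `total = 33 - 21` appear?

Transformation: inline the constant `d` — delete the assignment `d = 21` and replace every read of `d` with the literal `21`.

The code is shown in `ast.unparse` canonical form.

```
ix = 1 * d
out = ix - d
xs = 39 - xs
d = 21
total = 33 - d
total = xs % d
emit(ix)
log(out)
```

4

Transformed code:
ix = 1 * 21
out = ix - 21
xs = 39 - xs
total = 33 - 21
total = xs % 21
emit(ix)
log(out)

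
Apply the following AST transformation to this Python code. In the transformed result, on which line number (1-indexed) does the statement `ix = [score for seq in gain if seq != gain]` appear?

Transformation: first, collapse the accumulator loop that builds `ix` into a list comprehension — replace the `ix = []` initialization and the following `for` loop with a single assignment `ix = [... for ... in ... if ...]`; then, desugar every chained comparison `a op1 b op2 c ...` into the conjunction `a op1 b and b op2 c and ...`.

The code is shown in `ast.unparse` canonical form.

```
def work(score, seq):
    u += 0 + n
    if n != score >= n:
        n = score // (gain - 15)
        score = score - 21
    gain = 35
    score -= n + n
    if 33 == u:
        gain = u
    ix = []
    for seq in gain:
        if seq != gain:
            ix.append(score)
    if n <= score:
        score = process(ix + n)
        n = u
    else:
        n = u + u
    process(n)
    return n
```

Transformed code:
def work(score, seq):
    u += 0 + n
    if n != score and score >= n:
        n = score // (gain - 15)
        score = score - 21
    gain = 35
    score -= n + n
    if 33 == u:
        gain = u
    ix = [score for seq in gain if seq != gain]
    if n <= score:
        score = process(ix + n)
        n = u
    else:
        n = u + u
    process(n)
    return n

10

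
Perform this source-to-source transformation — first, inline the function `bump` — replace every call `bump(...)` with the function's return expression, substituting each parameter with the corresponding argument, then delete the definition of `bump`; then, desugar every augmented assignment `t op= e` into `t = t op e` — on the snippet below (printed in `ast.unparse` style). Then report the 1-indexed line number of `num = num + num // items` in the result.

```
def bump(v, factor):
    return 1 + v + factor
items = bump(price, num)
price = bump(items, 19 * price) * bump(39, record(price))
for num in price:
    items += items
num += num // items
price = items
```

Transformed code:
items = 1 + price + num
price = (1 + items + 19 * price) * (1 + 39 + record(price))
for num in price:
    items = items + items
num = num + num // items
price = items

5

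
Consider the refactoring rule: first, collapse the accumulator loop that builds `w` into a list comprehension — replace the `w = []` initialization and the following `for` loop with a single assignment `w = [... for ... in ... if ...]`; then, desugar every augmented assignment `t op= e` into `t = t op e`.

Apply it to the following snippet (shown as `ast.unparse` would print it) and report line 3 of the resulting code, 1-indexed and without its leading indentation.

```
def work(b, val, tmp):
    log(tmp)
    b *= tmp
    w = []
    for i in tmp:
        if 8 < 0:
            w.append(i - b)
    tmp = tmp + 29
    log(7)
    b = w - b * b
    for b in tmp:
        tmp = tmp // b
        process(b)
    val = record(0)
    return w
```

b = b * tmp

Transformed code:
def work(b, val, tmp):
    log(tmp)
    b = b * tmp
    w = [i - b for i in tmp if 8 < 0]
    tmp = tmp + 29
    log(7)
    b = w - b * b
    for b in tmp:
        tmp = tmp // b
        process(b)
    val = record(0)
    return w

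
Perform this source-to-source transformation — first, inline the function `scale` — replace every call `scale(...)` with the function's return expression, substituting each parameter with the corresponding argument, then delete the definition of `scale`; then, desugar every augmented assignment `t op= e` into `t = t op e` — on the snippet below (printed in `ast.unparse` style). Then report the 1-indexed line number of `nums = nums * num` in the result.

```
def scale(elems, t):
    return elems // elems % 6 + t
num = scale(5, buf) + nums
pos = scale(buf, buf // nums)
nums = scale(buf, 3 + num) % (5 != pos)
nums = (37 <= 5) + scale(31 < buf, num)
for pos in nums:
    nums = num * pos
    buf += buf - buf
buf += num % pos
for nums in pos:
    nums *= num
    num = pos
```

Transformed code:
num = 5 // 5 % 6 + buf + nums
pos = buf // buf % 6 + buf // nums
nums = (buf // buf % 6 + (3 + num)) % (5 != pos)
nums = (37 <= 5) + ((31 < buf) // (31 < buf) % 6 + num)
for pos in nums:
    nums = num * pos
    buf = buf + (buf - buf)
buf = buf + num % pos
for nums in pos:
    nums = nums * num
    num = pos

10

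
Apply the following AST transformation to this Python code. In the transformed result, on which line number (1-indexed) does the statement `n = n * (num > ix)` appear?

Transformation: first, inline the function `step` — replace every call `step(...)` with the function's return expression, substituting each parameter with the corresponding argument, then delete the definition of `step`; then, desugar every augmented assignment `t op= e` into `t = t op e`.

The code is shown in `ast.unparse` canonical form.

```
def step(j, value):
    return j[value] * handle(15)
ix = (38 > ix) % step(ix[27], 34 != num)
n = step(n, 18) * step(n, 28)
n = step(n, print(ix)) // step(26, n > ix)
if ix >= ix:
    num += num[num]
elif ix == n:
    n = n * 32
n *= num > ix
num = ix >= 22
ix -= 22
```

Transformed code:
ix = (38 > ix) % (ix[27][34 != num] * handle(15))
n = n[18] * handle(15) * (n[28] * handle(15))
n = n[print(ix)] * handle(15) // (26[n > ix] * handle(15))
if ix >= ix:
    num = num + num[num]
elif ix == n:
    n = n * 32
n = n * (num > ix)
num = ix >= 22
ix = ix - 22

8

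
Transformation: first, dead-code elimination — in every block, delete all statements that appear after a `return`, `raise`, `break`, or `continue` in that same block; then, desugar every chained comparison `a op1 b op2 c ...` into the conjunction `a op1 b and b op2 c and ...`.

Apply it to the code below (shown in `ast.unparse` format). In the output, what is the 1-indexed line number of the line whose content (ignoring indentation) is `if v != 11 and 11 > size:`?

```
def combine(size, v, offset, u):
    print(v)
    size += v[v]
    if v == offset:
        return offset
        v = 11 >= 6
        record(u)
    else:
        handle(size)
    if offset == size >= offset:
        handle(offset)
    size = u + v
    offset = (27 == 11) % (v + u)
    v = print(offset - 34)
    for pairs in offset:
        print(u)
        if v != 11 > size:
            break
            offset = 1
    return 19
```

15

Transformed code:
def combine(size, v, offset, u):
    print(v)
    size += v[v]
    if v == offset:
        return offset
    else:
        handle(size)
    if offset == size and size >= offset:
        handle(offset)
    size = u + v
    offset = (27 == 11) % (v + u)
    v = print(offset - 34)
    for pairs in offset:
        print(u)
        if v != 11 and 11 > size:
            break
    return 19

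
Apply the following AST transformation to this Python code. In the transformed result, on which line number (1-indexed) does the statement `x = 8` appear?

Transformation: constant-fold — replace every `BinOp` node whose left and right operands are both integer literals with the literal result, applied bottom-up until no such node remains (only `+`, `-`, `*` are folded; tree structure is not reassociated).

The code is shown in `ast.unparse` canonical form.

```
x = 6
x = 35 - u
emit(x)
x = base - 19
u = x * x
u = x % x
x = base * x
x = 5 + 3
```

Transformed code:
x = 6
x = 35 - u
emit(x)
x = base - 19
u = x * x
u = x % x
x = base * x
x = 8

8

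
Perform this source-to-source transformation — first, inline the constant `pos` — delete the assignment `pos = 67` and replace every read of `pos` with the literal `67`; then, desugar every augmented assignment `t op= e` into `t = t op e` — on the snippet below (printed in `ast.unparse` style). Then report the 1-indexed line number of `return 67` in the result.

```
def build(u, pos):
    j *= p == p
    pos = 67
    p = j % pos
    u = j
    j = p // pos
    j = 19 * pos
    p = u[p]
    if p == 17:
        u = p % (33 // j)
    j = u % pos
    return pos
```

Transformed code:
def build(u, pos):
    j = j * (p == p)
    p = j % 67
    u = j
    j = p // 67
    j = 19 * 67
    p = u[p]
    if p == 17:
        u = p % (33 // j)
    j = u % 67
    return 67

11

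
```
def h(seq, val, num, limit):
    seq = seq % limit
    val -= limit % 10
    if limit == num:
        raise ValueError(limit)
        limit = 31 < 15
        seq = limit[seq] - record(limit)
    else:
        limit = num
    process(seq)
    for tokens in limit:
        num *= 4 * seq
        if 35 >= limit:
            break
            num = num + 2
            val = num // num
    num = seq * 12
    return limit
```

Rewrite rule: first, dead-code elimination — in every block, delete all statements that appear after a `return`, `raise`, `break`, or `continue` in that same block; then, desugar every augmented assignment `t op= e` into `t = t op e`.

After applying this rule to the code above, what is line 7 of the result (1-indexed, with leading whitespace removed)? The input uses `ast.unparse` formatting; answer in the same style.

limit = num

Transformed code:
def h(seq, val, num, limit):
    seq = seq % limit
    val = val - limit % 10
    if limit == num:
        raise ValueError(limit)
    else:
        limit = num
    process(seq)
    for tokens in limit:
        num = num * (4 * seq)
        if 35 >= limit:
            break
    num = seq * 12
    return limit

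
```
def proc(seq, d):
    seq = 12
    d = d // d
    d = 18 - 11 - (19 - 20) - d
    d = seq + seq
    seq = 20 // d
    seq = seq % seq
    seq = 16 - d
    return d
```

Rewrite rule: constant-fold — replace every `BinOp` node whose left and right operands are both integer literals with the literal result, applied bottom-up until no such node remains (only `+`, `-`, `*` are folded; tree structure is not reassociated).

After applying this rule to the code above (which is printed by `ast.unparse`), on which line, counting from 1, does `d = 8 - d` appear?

4

Transformed code:
def proc(seq, d):
    seq = 12
    d = d // d
    d = 8 - d
    d = seq + seq
    seq = 20 // d
    seq = seq % seq
    seq = 16 - d
    return d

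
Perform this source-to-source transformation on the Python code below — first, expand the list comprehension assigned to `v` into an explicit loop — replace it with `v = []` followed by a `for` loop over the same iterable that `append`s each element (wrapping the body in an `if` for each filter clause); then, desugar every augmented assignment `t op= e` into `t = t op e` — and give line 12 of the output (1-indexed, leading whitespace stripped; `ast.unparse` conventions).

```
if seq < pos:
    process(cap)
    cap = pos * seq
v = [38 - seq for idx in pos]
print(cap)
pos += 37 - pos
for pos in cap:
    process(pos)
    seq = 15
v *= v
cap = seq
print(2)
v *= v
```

v = v * v

Transformed code:
if seq < pos:
    process(cap)
    cap = pos * seq
v = []
for idx in pos:
    v.append(38 - seq)
print(cap)
pos = pos + (37 - pos)
for pos in cap:
    process(pos)
    seq = 15
v = v * v
cap = seq
print(2)
v = v * v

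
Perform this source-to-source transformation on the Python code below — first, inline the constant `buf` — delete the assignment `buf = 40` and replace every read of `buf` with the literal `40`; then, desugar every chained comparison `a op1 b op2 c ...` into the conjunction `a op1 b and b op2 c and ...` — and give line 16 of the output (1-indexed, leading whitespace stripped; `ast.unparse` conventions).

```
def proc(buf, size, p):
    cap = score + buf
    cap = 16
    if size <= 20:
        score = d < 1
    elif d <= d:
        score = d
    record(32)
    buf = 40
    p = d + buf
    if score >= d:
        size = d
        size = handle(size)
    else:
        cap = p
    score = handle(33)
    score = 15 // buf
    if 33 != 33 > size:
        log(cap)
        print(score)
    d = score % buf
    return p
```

Transformed code:
def proc(buf, size, p):
    cap = score + 40
    cap = 16
    if size <= 20:
        score = d < 1
    elif d <= d:
        score = d
    record(32)
    p = d + 40
    if score >= d:
        size = d
        size = handle(size)
    else:
        cap = p
    score = handle(33)
    score = 15 // 40
    if 33 != 33 and 33 > size:
        log(cap)
        print(score)
    d = score % 40
    return p

score = 15 // 40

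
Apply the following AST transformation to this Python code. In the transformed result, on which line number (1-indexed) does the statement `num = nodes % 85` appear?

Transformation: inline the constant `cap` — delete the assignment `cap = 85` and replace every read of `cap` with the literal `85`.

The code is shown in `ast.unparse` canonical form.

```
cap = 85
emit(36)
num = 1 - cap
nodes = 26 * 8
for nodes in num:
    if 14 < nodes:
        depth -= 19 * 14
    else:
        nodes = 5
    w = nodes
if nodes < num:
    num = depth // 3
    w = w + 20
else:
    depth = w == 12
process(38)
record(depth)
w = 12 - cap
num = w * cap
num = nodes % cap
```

19

Transformed code:
emit(36)
num = 1 - 85
nodes = 26 * 8
for nodes in num:
    if 14 < nodes:
        depth -= 19 * 14
    else:
        nodes = 5
    w = nodes
if nodes < num:
    num = depth // 3
    w = w + 20
else:
    depth = w == 12
process(38)
record(depth)
w = 12 - 85
num = w * 85
num = nodes % 85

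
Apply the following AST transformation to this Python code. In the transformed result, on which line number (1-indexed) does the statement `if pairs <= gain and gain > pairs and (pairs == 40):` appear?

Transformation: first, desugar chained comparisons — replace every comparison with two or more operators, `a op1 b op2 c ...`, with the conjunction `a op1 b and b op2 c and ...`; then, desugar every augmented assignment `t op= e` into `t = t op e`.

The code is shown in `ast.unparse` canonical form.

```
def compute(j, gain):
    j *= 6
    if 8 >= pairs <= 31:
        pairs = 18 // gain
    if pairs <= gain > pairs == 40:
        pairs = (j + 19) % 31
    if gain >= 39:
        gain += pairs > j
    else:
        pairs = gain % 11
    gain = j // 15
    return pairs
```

5

Transformed code:
def compute(j, gain):
    j = j * 6
    if 8 >= pairs and pairs <= 31:
        pairs = 18 // gain
    if pairs <= gain and gain > pairs and (pairs == 40):
        pairs = (j + 19) % 31
    if gain >= 39:
        gain = gain + (pairs > j)
    else:
        pairs = gain % 11
    gain = j // 15
    return pairs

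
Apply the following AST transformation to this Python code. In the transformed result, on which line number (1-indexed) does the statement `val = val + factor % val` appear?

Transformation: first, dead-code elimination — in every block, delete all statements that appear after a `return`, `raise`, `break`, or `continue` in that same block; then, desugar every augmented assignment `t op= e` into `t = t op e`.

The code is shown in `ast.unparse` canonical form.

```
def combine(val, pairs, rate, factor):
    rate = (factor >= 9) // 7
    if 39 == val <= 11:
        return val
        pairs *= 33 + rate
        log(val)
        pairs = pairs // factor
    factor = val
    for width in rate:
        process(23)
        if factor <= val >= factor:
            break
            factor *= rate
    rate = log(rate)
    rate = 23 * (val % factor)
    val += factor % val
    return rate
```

12

Transformed code:
def combine(val, pairs, rate, factor):
    rate = (factor >= 9) // 7
    if 39 == val <= 11:
        return val
    factor = val
    for width in rate:
        process(23)
        if factor <= val >= factor:
            break
    rate = log(rate)
    rate = 23 * (val % factor)
    val = val + factor % val
    return rate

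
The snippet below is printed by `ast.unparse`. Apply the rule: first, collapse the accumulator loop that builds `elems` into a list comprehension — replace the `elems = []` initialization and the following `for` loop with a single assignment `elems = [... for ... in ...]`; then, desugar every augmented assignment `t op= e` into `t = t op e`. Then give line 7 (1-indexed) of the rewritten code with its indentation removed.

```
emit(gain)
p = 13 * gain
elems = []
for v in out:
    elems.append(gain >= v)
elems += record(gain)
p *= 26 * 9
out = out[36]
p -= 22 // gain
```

p = p - 22 // gain

Transformed code:
emit(gain)
p = 13 * gain
elems = [gain >= v for v in out]
elems = elems + record(gain)
p = p * (26 * 9)
out = out[36]
p = p - 22 // gain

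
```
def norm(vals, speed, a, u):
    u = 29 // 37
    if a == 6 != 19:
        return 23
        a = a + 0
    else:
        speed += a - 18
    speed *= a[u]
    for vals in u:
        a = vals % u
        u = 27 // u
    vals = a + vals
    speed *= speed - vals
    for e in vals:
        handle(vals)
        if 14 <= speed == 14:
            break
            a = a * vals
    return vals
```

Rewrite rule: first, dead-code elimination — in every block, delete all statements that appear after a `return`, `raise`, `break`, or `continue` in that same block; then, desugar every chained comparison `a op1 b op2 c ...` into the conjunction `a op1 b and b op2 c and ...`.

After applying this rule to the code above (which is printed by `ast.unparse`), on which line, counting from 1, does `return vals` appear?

17

Transformed code:
def norm(vals, speed, a, u):
    u = 29 // 37
    if a == 6 and 6 != 19:
        return 23
    else:
        speed += a - 18
    speed *= a[u]
    for vals in u:
        a = vals % u
        u = 27 // u
    vals = a + vals
    speed *= speed - vals
    for e in vals:
        handle(vals)
        if 14 <= speed and speed == 14:
            break
    return vals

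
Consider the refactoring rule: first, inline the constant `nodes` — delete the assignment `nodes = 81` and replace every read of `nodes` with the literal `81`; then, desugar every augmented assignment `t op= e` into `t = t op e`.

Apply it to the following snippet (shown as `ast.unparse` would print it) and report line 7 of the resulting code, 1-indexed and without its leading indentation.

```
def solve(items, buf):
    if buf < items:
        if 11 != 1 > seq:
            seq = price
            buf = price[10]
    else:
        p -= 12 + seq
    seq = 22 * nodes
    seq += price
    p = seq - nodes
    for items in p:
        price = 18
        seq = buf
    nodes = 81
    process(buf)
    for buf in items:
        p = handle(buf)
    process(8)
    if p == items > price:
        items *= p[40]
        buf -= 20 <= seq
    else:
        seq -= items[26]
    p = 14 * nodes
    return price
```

Transformed code:
def solve(items, buf):
    if buf < items:
        if 11 != 1 > seq:
            seq = price
            buf = price[10]
    else:
        p = p - (12 + seq)
    seq = 22 * 81
    seq = seq + price
    p = seq - 81
    for items in p:
        price = 18
        seq = buf
    process(buf)
    for buf in items:
        p = handle(buf)
    process(8)
    if p == items > price:
        items = items * p[40]
        buf = buf - (20 <= seq)
    else:
        seq = seq - items[26]
    p = 14 * 81
    return price

p = p - (12 + seq)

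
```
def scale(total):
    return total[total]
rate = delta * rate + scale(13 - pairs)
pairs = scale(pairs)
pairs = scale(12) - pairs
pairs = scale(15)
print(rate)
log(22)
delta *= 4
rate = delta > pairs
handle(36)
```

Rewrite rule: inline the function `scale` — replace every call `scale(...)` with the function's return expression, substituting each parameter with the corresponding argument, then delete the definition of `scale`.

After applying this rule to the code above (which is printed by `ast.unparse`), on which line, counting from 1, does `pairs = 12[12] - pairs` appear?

3

Transformed code:
rate = delta * rate + (13 - pairs)[13 - pairs]
pairs = pairs[pairs]
pairs = 12[12] - pairs
pairs = 15[15]
print(rate)
log(22)
delta *= 4
rate = delta > pairs
handle(36)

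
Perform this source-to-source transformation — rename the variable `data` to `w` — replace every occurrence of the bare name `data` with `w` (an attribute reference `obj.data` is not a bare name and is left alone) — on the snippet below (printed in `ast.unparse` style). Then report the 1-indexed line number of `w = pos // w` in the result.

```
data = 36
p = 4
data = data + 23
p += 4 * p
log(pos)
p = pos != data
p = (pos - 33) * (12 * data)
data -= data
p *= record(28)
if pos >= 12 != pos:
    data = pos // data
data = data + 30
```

Transformed code:
w = 36
p = 4
w = w + 23
p += 4 * p
log(pos)
p = pos != w
p = (pos - 33) * (12 * w)
w -= w
p *= record(28)
if pos >= 12 != pos:
    w = pos // w
w = w + 30

11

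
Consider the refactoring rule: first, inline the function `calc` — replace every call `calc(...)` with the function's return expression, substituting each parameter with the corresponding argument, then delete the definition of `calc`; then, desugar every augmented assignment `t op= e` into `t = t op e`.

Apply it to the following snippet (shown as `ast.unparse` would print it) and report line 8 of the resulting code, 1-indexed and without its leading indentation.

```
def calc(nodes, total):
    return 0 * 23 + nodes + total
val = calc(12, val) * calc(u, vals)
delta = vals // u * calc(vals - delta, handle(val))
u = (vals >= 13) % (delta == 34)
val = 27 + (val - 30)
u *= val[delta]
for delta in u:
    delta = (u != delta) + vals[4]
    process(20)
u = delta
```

process(20)

Transformed code:
val = (0 * 23 + 12 + val) * (0 * 23 + u + vals)
delta = vals // u * (0 * 23 + (vals - delta) + handle(val))
u = (vals >= 13) % (delta == 34)
val = 27 + (val - 30)
u = u * val[delta]
for delta in u:
    delta = (u != delta) + vals[4]
    process(20)
u = delta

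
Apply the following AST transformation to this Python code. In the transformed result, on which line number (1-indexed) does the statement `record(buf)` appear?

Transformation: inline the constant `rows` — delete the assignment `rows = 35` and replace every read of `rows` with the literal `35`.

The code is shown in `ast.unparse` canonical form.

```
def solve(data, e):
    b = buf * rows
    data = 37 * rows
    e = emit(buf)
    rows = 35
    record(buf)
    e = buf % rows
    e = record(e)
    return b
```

Transformed code:
def solve(data, e):
    b = buf * 35
    data = 37 * 35
    e = emit(buf)
    record(buf)
    e = buf % 35
    e = record(e)
    return b

5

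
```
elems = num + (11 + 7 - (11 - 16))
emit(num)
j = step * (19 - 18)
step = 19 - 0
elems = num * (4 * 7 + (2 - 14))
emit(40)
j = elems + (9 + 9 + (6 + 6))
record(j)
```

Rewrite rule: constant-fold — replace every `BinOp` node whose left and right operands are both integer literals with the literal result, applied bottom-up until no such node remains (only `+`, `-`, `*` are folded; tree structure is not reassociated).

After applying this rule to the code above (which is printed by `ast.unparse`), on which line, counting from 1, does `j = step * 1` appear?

Transformed code:
elems = num + 23
emit(num)
j = step * 1
step = 19
elems = num * 16
emit(40)
j = elems + 30
record(j)

3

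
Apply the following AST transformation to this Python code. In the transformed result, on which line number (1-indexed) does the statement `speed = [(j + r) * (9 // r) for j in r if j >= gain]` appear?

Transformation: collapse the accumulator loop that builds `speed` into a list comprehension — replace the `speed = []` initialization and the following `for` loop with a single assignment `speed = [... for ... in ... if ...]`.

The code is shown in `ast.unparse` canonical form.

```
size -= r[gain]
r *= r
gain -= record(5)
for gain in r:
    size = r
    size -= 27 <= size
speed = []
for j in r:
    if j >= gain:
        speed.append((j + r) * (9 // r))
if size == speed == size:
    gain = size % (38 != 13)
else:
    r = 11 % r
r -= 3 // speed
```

Transformed code:
size -= r[gain]
r *= r
gain -= record(5)
for gain in r:
    size = r
    size -= 27 <= size
speed = [(j + r) * (9 // r) for j in r if j >= gain]
if size == speed == size:
    gain = size % (38 != 13)
else:
    r = 11 % r
r -= 3 // speed

7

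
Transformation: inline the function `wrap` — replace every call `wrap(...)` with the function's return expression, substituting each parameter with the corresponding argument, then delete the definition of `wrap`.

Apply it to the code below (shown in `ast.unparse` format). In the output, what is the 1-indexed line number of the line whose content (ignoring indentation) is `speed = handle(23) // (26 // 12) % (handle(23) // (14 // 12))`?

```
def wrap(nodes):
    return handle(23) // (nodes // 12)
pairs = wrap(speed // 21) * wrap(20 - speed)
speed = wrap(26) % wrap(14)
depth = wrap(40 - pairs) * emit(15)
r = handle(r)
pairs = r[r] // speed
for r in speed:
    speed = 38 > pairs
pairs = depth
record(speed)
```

2

Transformed code:
pairs = handle(23) // (speed // 21 // 12) * (handle(23) // ((20 - speed) // 12))
speed = handle(23) // (26 // 12) % (handle(23) // (14 // 12))
depth = handle(23) // ((40 - pairs) // 12) * emit(15)
r = handle(r)
pairs = r[r] // speed
for r in speed:
    speed = 38 > pairs
pairs = depth
record(speed)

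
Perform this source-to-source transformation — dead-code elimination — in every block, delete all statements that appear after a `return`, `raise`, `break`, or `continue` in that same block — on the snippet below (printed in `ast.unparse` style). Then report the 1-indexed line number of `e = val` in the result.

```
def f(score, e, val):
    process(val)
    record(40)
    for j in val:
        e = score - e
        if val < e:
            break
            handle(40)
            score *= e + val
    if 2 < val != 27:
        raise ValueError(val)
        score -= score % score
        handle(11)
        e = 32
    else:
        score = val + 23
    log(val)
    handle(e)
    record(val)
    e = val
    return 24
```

15

Transformed code:
def f(score, e, val):
    process(val)
    record(40)
    for j in val:
        e = score - e
        if val < e:
            break
    if 2 < val != 27:
        raise ValueError(val)
    else:
        score = val + 23
    log(val)
    handle(e)
    record(val)
    e = val
    return 24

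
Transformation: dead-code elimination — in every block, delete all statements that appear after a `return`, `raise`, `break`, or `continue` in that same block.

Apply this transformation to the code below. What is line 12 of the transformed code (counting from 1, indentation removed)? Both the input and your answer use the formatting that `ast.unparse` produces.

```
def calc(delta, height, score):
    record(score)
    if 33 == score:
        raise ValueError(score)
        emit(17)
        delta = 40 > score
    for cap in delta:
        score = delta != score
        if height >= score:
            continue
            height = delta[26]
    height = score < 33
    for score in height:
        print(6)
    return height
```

return height

Transformed code:
def calc(delta, height, score):
    record(score)
    if 33 == score:
        raise ValueError(score)
    for cap in delta:
        score = delta != score
        if height >= score:
            continue
    height = score < 33
    for score in height:
        print(6)
    return height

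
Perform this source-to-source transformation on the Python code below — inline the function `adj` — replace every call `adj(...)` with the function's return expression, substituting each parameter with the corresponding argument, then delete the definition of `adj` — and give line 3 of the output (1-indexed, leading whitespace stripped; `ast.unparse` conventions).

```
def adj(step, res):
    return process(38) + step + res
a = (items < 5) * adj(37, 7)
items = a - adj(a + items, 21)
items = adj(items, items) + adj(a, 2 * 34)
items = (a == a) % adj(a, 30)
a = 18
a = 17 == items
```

Transformed code:
a = (items < 5) * (process(38) + 37 + 7)
items = a - (process(38) + (a + items) + 21)
items = process(38) + items + items + (process(38) + a + 2 * 34)
items = (a == a) % (process(38) + a + 30)
a = 18
a = 17 == items

items = process(38) + items + items + (process(38) + a + 2 * 34)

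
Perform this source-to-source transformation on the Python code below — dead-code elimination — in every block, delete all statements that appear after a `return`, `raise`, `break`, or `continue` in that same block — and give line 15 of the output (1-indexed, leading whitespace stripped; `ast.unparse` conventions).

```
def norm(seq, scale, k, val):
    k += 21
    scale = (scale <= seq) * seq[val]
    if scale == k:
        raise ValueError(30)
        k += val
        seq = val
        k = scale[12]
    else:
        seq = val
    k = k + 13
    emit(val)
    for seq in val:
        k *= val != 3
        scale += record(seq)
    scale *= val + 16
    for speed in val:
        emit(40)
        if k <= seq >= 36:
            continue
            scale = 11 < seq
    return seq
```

Transformed code:
def norm(seq, scale, k, val):
    k += 21
    scale = (scale <= seq) * seq[val]
    if scale == k:
        raise ValueError(30)
    else:
        seq = val
    k = k + 13
    emit(val)
    for seq in val:
        k *= val != 3
        scale += record(seq)
    scale *= val + 16
    for speed in val:
        emit(40)
        if k <= seq >= 36:
            continue
    return seq

emit(40)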